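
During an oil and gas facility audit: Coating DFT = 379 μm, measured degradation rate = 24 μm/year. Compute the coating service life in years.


Service life = thickness / degradation rate
Life = 379 / 24 = 15.8 years

15.8 years


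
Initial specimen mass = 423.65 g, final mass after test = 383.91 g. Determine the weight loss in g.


Weight loss = initial − final
WL = 423.65 − 383.91 = 39.74 g

39.74 g


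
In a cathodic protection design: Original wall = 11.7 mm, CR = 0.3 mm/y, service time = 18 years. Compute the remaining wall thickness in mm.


Remaining wall = original − CR × time
t = 11.7 − 0.3*18 = 11.7 − 5.4 = 6.3 mm

6.3 mm


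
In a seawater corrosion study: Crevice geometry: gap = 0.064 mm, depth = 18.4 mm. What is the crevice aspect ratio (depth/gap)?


Aspect ratio = depth / gap
Ratio = 18.4 / 0.064 = 287.5

287.5


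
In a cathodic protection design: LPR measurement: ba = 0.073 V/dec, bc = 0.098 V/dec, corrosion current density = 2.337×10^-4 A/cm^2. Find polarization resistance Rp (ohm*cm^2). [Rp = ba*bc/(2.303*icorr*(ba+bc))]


Apply the Stern-Geary equation: Rp = ba*bc / (2.303*icorr*(ba+bc))
ba*bc = 0.073*0.098 = 0.007154
ba+bc = 0.171; 2.303*icorr*(ba+bc) = 2.303*2.337×10^-4*0.171 = 9.2034098×10^-5
Rp = 0.007154 / 9.2034098×10^-5 = 77.73 ohm*cm^2

77.73 ohm*cm^2


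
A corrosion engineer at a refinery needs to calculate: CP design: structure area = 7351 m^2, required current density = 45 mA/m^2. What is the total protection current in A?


I = area * current density, then convert mA → A (÷1000)
I = 7351 * 45 / 1000 = 330.8 A

330.8 A


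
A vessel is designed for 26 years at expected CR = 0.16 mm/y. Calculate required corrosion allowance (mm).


Corrosion allowance = CR × design life
CA = 0.16 * 26 = 4.16 mm

4.16 mm


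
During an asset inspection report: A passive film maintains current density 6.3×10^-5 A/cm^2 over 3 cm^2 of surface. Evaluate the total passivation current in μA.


I = i_pass * A, then convert A → μA (×10^6)
I = 6.3×10^-5 * 3 * 10^6 = 189.0 μA

189.0 μA


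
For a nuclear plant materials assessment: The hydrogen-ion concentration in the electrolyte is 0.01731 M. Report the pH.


pH = −log10[H+]
pH = −log10(0.01731) = 1.76

1.76


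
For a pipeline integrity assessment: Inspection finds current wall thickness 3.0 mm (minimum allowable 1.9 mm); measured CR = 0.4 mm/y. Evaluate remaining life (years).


Apply the remaining-life relation: RL = (t_current − t_min) / CR
RL = (3.0 − 1.9) / 0.4 = 1.1 / 0.4 = 2.8 years

2.8 years


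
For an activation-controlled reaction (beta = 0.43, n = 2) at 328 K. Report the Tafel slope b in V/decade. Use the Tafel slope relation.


Apply the Tafel slope relation: b = 2.303*R*T/(beta*n*F)
Numerator: 2.303 * 8.314 * 328 = 6280.26
Denominator: 0.43 * 2 * 96485 = 82977.1
b = 6280.26 / 82977.1 = 0.076 V/decade

0.076 V/decade


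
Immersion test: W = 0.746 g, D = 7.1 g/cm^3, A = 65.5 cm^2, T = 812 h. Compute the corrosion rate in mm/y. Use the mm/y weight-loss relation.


Apply the mm/y weight-loss relation: CR = 87600 * W / (D * A * T)
Numerator: 87600 * 0.746 = 65349.6
Denominator: 7.1 * 65.5 * 812 = 377620.6
CR = 65349.6 / 377620.6 = 0.17306 mm/y

0.17306 mm/y


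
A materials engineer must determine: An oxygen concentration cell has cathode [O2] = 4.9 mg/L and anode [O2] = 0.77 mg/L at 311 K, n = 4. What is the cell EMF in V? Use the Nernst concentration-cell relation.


Apply the Nernst concentration-cell relation: E = (RT/nF)*ln(C_cathode/C_anode)
RT/nF = 8.314*311/(4*96485) = 0.00669963 V
ln(4.9/0.77) = 1.8506
E = 0.00669963 * 1.8506 = 0.0124 V

0.0124 V


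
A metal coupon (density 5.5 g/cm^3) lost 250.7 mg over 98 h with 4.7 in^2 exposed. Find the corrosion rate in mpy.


Apply the mpy weight-loss relation: CR = 534 * W / (D * A * T)
Numerator: 534 * 250.7 = 133873.8
Denominator: 5.5 * 4.7 * 98 = 2533.3
CR = 133873.8 / 2533.3 = 52.84562 mpy

52.84562 mpy


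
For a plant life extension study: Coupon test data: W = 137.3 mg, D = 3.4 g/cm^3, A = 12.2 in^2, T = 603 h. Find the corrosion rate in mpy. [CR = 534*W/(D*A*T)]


Apply the mpy weight-loss relation: CR = 534 * W / (D * A * T)
Numerator: 534 * 137.3 = 73318.2
Denominator: 3.4 * 12.2 * 603 = 25012.44
CR = 73318.2 / 25012.44 = 2.931 mpy

2.931 mpy


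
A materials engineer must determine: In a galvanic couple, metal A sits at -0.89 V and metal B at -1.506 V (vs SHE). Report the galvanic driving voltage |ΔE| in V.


Driving voltage is the absolute potential difference.
|ΔE| = |-0.89 − (-1.506)| = 0.616 V

0.616 V


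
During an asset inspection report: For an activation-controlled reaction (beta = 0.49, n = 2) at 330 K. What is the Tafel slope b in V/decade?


Apply the Tafel slope relation: b = 2.303*R*T/(beta*n*F)
Numerator: 2.303 * 8.314 * 330 = 6318.56
Denominator: 0.49 * 2 * 96485 = 94555.3
b = 6318.56 / 94555.3 = 0.067 V/decade

0.067 V/decade


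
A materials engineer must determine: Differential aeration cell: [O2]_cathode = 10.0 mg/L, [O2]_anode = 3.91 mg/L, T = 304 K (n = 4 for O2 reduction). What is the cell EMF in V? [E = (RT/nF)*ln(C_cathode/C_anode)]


Apply the Nernst concentration-cell relation: E = (RT/nF)*ln(C_cathode/C_anode)
RT/nF = 8.314*304/(4*96485) = 0.00654883 V
ln(10.0/3.91) = 0.93905
E = 0.00654883 * 0.93905 = 0.00615 V

0.00615 V


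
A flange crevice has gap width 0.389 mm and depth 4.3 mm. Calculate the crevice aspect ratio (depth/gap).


Aspect ratio = depth / gap
Ratio = 4.3 / 0.389 = 11.1

11.1


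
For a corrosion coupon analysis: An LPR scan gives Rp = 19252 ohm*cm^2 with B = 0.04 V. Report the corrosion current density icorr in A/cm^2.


Apply the Stern-Geary relation: icorr = B / Rp
icorr = 0.04 / 19252 = 2.078×10^-6 A/cm^2

2.078×10^-6 A/cm^2


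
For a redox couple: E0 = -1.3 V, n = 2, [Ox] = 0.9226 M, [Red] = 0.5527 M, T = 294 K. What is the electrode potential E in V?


Apply the Nernst equation: E = E0 + (RT/nF)*ln([Ox]/[Red])
Step 1: RT/nF = 8.314*294/(2*96485) = 0.01266682 V
Step 2: [Ox]/[Red] = 0.9226/0.5527 = 1.66926
Step 3: ln(1.66926) = 0.51238
Step 4: correction = 0.01266682 * 0.51238 = 0.006 V
E = -1.3 + 0.006 = -1.294 V

-1.294 V


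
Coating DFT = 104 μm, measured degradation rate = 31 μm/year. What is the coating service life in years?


Service life = thickness / degradation rate
Life = 104 / 31 = 3.4 years

3.4 years


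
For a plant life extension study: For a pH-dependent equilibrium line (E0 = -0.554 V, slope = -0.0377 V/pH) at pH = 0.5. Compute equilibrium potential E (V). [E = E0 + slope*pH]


Apply the Pourbaix line equation: E = E0 + slope*pH
E = -0.554 + (-0.0377)*0.5 = -0.554 + (-0.01885) = -0.57285 V
Rounded to 3 decimal places: E = -0.573 V

-0.573 V


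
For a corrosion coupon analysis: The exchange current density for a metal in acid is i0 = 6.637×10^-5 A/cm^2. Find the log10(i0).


i0 = 6.637×10^-5 A/cm^2
log10(i0) = -4.178

-4.178


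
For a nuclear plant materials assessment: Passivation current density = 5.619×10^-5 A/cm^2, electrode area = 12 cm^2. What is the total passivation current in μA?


I = i_pass * A, then convert A → μA (×10^6)
I = 5.619×10^-5 * 12 * 10^6 = 674.28 μA

674.28 μA


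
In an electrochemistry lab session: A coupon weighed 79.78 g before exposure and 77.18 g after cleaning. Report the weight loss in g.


Weight loss = initial − final
WL = 79.78 − 77.18 = 2.6 g

2.6 g


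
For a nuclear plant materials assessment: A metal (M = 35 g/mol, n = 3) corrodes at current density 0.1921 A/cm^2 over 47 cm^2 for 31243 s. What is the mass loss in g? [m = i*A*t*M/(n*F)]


Apply Faraday's law: m = i*A*t*M / (n*F)
Total charge passed Q = i*A*t = 0.1921*47*31243 = 282083.6741 C
m = Q*M/(n*F) = 282083.6741*35/(3*96485) = 34.1087 g

34.1087 g


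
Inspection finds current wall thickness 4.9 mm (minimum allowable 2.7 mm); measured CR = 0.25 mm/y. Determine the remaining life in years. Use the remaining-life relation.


Apply the remaining-life relation: RL = (t_current − t_min) / CR
RL = (4.9 − 2.7) / 0.25 = 2.2 / 0.25 = 8.8 years

8.8 years


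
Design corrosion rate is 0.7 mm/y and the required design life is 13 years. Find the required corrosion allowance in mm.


Corrosion allowance = CR × design life
CA = 0.7 * 13 = 9.1 mm

9.1 mm


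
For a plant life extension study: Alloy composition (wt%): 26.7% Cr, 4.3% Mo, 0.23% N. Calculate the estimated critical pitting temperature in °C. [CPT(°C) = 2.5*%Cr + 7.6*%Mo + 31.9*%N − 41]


Apply the ASTM G48 empirical CPT estimate: CPT(°C) = 2.5*%Cr + 7.6*%Mo + 31.9*%N − 41
2.5*26.7 = 66.75; 7.6*4.3 = 32.68; 31.9*0.23 = 7.337
CPT = 66.75 + 32.68 + 7.337 − 41 = 65.767 °C
Rounded to 0.1 °C: CPT ≈ 65.8 °C

65.8 °C


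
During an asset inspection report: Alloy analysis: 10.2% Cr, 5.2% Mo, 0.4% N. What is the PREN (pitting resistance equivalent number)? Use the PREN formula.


Apply the PREN formula: PREN = Cr + 3.3*Mo + 16*N
PREN = 10.2 + 3.3*5.2 + 16*0.4
PREN = 10.2 + 17.16 + 6.4 = 33.76

33.76


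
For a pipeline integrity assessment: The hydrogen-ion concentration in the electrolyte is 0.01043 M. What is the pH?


pH = −log10[H+]
pH = −log10(0.01043) = 1.98

1.98


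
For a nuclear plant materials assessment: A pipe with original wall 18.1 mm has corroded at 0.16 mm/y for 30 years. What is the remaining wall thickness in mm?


Remaining wall = original − CR × time
t = 18.1 − 0.16*30 = 18.1 − 4.8 = 13.3 mm

13.3 mm


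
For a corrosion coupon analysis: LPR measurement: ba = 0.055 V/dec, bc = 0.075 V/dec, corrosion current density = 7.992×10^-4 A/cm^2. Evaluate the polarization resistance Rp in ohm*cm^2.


Apply the Stern-Geary equation: Rp = ba*bc / (2.303*icorr*(ba+bc))
ba*bc = 0.055*0.075 = 0.004125
ba+bc = 0.13; 2.303*icorr*(ba+bc) = 2.303*7.992×10^-4*0.13 = 2.3927249×10^-4
Rp = 0.004125 / 2.3927249×10^-4 = 17.24 ohm*cm^2

17.24 ohm*cm^2


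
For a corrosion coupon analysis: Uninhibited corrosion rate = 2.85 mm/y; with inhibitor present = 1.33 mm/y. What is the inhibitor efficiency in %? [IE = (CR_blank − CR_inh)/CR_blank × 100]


Apply the inhibitor-efficiency definition: IE = (CR_blank − CR_inh)/CR_blank × 100
IE = (2.85 − 1.33) / 2.85 × 100
IE = 1.52 / 2.85 × 100 = 53.3 %

53.3 %


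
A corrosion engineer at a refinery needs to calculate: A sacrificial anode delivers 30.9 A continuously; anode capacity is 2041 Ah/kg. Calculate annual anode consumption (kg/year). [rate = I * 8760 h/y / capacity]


Annual consumption = current * hours per year / capacity
Rate = 30.9 * 8760 / 2041 = 132.6 kg/year

132.6 kg/year


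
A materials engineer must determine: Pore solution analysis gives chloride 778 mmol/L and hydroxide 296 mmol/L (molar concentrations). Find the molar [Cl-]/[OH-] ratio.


Threshold parameter = [Cl-] / [OH-] (molar basis; both in mmol/L, so units cancel)
Ratio = 778 / 296 = 2.63

2.63


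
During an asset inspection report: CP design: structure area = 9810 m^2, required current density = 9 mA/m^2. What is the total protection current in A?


I = area * current density, then convert mA → A (÷1000)
I = 9810 * 9 / 1000 = 88.29 A

88.29 A


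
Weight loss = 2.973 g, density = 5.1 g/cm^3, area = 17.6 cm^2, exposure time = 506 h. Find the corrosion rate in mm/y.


Apply the mm/y weight-loss relation: CR = 87600 * W / (D * A * T)
Numerator: 87600 * 2.973 = 260434.8
Denominator: 5.1 * 17.6 * 506 = 45418.56
CR = 260434.8 / 45418.56 = 5.73411 mm/y

5.73411 mm/y


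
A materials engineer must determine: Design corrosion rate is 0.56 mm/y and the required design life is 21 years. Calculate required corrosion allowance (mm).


Corrosion allowance = CR × design life
CA = 0.56 * 21 = 11.76 mm

11.76 mm


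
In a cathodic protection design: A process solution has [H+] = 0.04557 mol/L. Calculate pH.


pH = −log10[H+]
pH = −log10(0.04557) = 1.34

1.34


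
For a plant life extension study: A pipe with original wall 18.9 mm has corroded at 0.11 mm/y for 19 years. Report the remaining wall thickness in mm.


Remaining wall = original − CR × time
t = 18.9 − 0.11*19 = 18.9 − 2.09 = 16.81 mm

16.81 mm


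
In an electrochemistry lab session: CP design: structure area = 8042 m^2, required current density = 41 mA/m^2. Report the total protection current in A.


I = area * current density, then convert mA → A (÷1000)
I = 8042 * 41 / 1000 = 329.72 A

329.72 A


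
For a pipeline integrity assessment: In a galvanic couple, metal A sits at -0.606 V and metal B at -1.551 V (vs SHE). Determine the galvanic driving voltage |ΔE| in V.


Driving voltage is the absolute potential difference.
|ΔE| = |-0.606 − (-1.551)| = 0.945 V

0.945 V


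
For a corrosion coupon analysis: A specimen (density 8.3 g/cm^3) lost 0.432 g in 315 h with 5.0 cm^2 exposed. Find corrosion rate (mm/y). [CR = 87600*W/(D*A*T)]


Apply the mm/y weight-loss relation: CR = 87600 * W / (D * A * T)
Numerator: 87600 * 0.432 = 37843.2
Denominator: 8.3 * 5.0 * 315 = 13072.5
CR = 37843.2 / 13072.5 = 2.8949 mm/y

2.8949 mm/y


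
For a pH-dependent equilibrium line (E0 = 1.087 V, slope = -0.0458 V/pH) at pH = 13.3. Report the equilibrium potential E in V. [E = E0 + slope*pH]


Apply the Pourbaix line equation: E = E0 + slope*pH
E = 1.087 + (-0.0458)*13.3 = 1.087 + (-0.60914) = 0.47786 V
Rounded to 4 decimal places: E = 0.4779 V

0.4779 V


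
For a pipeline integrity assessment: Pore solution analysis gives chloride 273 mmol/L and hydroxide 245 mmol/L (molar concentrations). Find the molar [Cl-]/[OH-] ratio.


Threshold parameter = [Cl-] / [OH-] (molar basis; both in mmol/L, so units cancel)
Ratio = 273 / 245 = 1.11

1.11


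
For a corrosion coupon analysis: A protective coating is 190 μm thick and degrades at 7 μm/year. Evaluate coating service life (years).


Service life = thickness / degradation rate
Life = 190 / 7 = 27.1 years

27.1 years


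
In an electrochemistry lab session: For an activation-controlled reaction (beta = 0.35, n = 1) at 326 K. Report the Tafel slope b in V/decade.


Apply the Tafel slope relation: b = 2.303*R*T/(beta*n*F)
Numerator: 2.303 * 8.314 * 326 = 6241.97
Denominator: 0.35 * 1 * 96485 = 33769.75
b = 6241.97 / 33769.75 = 0.1848 V/decade

0.1848 V/decade


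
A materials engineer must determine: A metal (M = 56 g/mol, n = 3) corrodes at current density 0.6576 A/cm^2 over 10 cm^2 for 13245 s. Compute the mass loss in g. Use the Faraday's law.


Apply Faraday's law: m = i*A*t*M / (n*F)
Total charge passed Q = i*A*t = 0.6576*10*13245 = 87099.12 C
m = Q*M/(n*F) = 87099.12*56/(3*96485) = 16.8508 g

16.8508 g


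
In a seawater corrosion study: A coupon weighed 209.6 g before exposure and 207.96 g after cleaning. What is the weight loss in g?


Weight loss = initial − final
WL = 209.6 − 207.96 = 1.64 g

1.64 g


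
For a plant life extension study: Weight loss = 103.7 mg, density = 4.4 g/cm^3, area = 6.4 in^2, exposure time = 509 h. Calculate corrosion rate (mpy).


Apply the mpy weight-loss relation: CR = 534 * W / (D * A * T)
Numerator: 534 * 103.7 = 55375.8
Denominator: 4.4 * 6.4 * 509 = 14333.44
CR = 55375.8 / 14333.44 = 3.8634 mpy

3.8634 mpy


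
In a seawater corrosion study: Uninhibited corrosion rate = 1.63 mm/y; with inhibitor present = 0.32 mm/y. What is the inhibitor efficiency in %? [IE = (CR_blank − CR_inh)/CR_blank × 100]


Apply the inhibitor-efficiency definition: IE = (CR_blank − CR_inh)/CR_blank × 100
IE = (1.63 − 0.32) / 1.63 × 100
IE = 1.31 / 1.63 × 100 = 80.4 %

80.4 %


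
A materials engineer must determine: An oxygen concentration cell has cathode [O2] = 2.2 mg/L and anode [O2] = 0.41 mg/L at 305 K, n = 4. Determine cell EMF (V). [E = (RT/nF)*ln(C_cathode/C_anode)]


Apply the Nernst concentration-cell relation: E = (RT/nF)*ln(C_cathode/C_anode)
RT/nF = 8.314*305/(4*96485) = 0.00657037 V
ln(2.2/0.41) = 1.68006
E = 0.00657037 * 1.68006 = 0.01104 V

0.01104 V


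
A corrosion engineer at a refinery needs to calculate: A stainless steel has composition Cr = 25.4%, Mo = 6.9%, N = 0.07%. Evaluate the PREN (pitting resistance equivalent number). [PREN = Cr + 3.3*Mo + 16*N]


Apply the PREN formula: PREN = Cr + 3.3*Mo + 16*N
PREN = 25.4 + 3.3*6.9 + 16*0.07
PREN = 25.4 + 22.77 + 1.12 = 49.29

49.29


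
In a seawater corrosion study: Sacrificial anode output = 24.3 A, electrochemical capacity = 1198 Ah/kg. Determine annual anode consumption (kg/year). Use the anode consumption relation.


Annual consumption = current * hours per year / capacity
Rate = 24.3 * 8760 / 1198 = 177.7 kg/year

177.7 kg/year


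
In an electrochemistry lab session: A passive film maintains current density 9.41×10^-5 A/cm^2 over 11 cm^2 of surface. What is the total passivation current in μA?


I = i_pass * A, then convert A → μA (×10^6)
I = 9.41×10^-5 * 11 * 10^6 = 1035.1 μA

1035.1 μA


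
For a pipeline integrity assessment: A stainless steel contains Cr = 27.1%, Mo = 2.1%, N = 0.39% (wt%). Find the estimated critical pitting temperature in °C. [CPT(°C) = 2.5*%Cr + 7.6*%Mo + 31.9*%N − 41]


Apply the ASTM G48 empirical CPT estimate: CPT(°C) = 2.5*%Cr + 7.6*%Mo + 31.9*%N − 41
2.5*27.1 = 67.75; 7.6*2.1 = 15.96; 31.9*0.39 = 12.441
CPT = 67.75 + 15.96 + 12.441 − 41 = 55.151 °C
Rounded to 0.1 °C: CPT ≈ 55.2 °C

55.2 °C


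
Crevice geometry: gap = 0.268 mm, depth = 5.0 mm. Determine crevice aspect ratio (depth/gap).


Aspect ratio = depth / gap
Ratio = 5.0 / 0.268 = 18.7

18.7


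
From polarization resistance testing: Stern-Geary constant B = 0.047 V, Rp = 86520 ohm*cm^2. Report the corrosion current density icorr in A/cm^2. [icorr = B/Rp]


Apply the Stern-Geary relation: icorr = B / Rp
icorr = 0.047 / 86520 = 5.432×10^-7 A/cm^2

5.432×10^-7 A/cm^2


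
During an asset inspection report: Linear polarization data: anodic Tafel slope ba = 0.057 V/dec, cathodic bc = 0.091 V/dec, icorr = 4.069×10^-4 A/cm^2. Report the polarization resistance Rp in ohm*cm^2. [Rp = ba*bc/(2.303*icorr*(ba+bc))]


Apply the Stern-Geary equation: Rp = ba*bc / (2.303*icorr*(ba+bc))
ba*bc = 0.057*0.091 = 0.005187
ba+bc = 0.148; 2.303*icorr*(ba+bc) = 2.303*4.069×10^-4*0.148 = 1.3868942×10^-4
Rp = 0.005187 / 1.3868942×10^-4 = 37.4 ohm*cm^2

37.4 ohm*cm^2


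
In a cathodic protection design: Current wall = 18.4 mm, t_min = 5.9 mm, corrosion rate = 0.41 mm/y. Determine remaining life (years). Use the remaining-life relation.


Apply the remaining-life relation: RL = (t_current − t_min) / CR
RL = (18.4 − 5.9) / 0.41 = 12.5 / 0.41 = 30.5 years

30.5 years


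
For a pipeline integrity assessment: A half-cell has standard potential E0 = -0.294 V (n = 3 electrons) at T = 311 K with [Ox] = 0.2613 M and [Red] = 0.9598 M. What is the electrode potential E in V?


Apply the Nernst equation: E = E0 + (RT/nF)*ln([Ox]/[Red])
Step 1: RT/nF = 8.314*311/(3*96485) = 0.00893284 V
Step 2: [Ox]/[Red] = 0.2613/0.9598 = 0.272244
Step 3: ln(0.272244) = -1.301057
Step 4: correction = 0.00893284 * -1.301057 = -0.012 V
E = -0.294 + -0.012 = -0.306 V

-0.306 V


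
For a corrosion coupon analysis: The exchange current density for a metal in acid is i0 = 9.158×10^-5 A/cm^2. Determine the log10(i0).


i0 = 9.158×10^-5 A/cm^2
log10(i0) = -4.038

-4.038


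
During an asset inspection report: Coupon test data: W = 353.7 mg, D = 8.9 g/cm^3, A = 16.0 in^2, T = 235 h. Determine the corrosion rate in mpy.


Apply the mpy weight-loss relation: CR = 534 * W / (D * A * T)
Numerator: 534 * 353.7 = 188875.8
Denominator: 8.9 * 16.0 * 235 = 33464.0
CR = 188875.8 / 33464.0 = 5.64415 mpy

5.64415 mpy


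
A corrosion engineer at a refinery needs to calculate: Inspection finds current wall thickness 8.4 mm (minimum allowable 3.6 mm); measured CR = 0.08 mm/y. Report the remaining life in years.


Apply the remaining-life relation: RL = (t_current − t_min) / CR
RL = (8.4 − 3.6) / 0.08 = 4.8 / 0.08 = 60.0 years

60.0 years


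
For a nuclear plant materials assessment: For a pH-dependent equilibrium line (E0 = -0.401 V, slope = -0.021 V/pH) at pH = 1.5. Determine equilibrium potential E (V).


Apply the Pourbaix line equation: E = E0 + slope*pH
E = -0.401 + (-0.021)*1.5 = -0.401 + (-0.0315) = -0.4325 V
Rounded to 4 decimal places: E = -0.4325 V

-0.4325 V


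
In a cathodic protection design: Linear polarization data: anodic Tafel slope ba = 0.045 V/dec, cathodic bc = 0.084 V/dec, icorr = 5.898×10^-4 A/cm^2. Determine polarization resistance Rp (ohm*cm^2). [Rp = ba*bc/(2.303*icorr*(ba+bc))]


Apply the Stern-Geary equation: Rp = ba*bc / (2.303*icorr*(ba+bc))
ba*bc = 0.045*0.084 = 0.00378
ba+bc = 0.129; 2.303*icorr*(ba+bc) = 2.303*5.898×10^-4*0.129 = 1.7522191×10^-4
Rp = 0.00378 / 1.7522191×10^-4 = 21.57 ohm*cm^2

21.57 ohm*cm^2


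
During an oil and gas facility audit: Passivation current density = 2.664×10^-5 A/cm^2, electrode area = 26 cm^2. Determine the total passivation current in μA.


I = i_pass * A, then convert A → μA (×10^6)
I = 2.664×10^-5 * 26 * 10^6 = 692.64 μA

692.64 μA


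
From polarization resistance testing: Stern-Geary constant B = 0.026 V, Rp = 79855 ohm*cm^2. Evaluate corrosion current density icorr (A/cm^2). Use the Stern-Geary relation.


Apply the Stern-Geary relation: icorr = B / Rp
icorr = 0.026 / 79855 = 3.256×10^-7 A/cm^2

3.256×10^-7 A/cm^2


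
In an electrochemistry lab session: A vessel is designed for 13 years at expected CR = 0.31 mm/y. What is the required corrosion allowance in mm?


Corrosion allowance = CR × design life
CA = 0.31 * 13 = 4.03 mm

4.03 mm


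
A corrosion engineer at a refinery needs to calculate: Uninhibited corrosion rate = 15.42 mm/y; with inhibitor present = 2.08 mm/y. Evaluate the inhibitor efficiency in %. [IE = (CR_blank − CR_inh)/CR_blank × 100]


Apply the inhibitor-efficiency definition: IE = (CR_blank − CR_inh)/CR_blank × 100
IE = (15.42 − 2.08) / 15.42 × 100
IE = 13.34 / 15.42 × 100 = 86.5 %

86.5 %


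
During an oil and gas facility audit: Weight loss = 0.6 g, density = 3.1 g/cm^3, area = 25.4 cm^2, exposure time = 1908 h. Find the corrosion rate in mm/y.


Apply the mm/y weight-loss relation: CR = 87600 * W / (D * A * T)
Numerator: 87600 * 0.6 = 52560.0
Denominator: 3.1 * 25.4 * 1908 = 150235.92
CR = 52560.0 / 150235.92 = 0.34985 mm/y

0.34985 mm/y


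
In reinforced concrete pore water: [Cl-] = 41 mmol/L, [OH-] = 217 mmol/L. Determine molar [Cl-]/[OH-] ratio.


Threshold parameter = [Cl-] / [OH-] (molar basis; both in mmol/L, so units cancel)
Ratio = 41 / 217 = 0.19

0.19


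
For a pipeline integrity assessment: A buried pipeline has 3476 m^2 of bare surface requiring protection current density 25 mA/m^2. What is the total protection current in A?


I = area * current density, then convert mA → A (÷1000)
I = 3476 * 25 / 1000 = 86.9 A

86.9 A


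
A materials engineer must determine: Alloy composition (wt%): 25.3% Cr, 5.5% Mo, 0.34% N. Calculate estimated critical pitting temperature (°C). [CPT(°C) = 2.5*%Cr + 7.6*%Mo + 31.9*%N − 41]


Apply the ASTM G48 empirical CPT estimate: CPT(°C) = 2.5*%Cr + 7.6*%Mo + 31.9*%N − 41
2.5*25.3 = 63.25; 7.6*5.5 = 41.8; 31.9*0.34 = 10.846
CPT = 63.25 + 41.8 + 10.846 − 41 = 74.896 °C
Rounded to 0.1 °C: CPT ≈ 74.9 °C

74.9 °C


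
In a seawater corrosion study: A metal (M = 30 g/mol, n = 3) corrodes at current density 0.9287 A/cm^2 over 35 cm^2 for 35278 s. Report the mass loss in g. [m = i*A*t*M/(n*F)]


Apply Faraday's law: m = i*A*t*M / (n*F)
Total charge passed Q = i*A*t = 0.9287*35*35278 = 1146693.751 C
m = Q*M/(n*F) = 1146693.751*30/(3*96485) = 118.8468 g

118.8468 g


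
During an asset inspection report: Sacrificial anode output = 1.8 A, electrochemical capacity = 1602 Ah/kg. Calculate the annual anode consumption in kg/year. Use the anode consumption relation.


Annual consumption = current * hours per year / capacity
Rate = 1.8 * 8760 / 1602 = 9.8 kg/year

9.8 kg/year


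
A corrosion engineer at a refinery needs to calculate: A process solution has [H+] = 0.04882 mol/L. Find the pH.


pH = −log10[H+]
pH = −log10(0.04882) = 1.31

1.31


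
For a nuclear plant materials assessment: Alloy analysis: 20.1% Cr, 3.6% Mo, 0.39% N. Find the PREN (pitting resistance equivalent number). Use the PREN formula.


Apply the PREN formula: PREN = Cr + 3.3*Mo + 16*N
PREN = 20.1 + 3.3*3.6 + 16*0.39
PREN = 20.1 + 11.88 + 6.24 = 38.22

38.22


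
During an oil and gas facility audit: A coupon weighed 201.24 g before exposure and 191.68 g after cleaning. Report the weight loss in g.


Weight loss = initial − final
WL = 201.24 − 191.68 = 9.56 g

9.56 g


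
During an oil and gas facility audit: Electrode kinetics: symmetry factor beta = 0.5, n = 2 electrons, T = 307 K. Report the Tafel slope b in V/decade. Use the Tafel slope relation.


Apply the Tafel slope relation: b = 2.303*R*T/(beta*n*F)
Numerator: 2.303 * 8.314 * 307 = 5878.17
Denominator: 0.5 * 2 * 96485 = 96485.0
b = 5878.17 / 96485.0 = 0.0609 V/decade

0.0609 V/decade


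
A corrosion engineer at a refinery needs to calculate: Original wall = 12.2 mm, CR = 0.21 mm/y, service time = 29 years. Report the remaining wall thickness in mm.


Remaining wall = original − CR × time
t = 12.2 − 0.21*29 = 12.2 − 6.09 = 6.11 mm

6.11 mm


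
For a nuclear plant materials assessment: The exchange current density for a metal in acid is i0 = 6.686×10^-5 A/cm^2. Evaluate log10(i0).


i0 = 6.686×10^-5 A/cm^2
log10(i0) = -4.175

-4.175


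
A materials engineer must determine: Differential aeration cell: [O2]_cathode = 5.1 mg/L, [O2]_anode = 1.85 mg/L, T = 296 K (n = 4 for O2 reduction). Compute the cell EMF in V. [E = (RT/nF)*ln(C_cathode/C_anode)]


Apply the Nernst concentration-cell relation: E = (RT/nF)*ln(C_cathode/C_anode)
RT/nF = 8.314*296/(4*96485) = 0.00637649 V
ln(5.1/1.85) = 1.01405
E = 0.00637649 * 1.01405 = 0.00647 V

0.00647 V


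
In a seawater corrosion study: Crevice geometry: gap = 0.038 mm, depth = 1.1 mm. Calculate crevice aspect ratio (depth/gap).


Aspect ratio = depth / gap
Ratio = 1.1 / 0.038 = 28.9

28.9


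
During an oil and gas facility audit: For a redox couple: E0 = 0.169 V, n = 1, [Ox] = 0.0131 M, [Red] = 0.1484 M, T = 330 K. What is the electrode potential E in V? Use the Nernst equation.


Apply the Nernst equation: E = E0 + (RT/nF)*ln([Ox]/[Red])
Step 1: RT/nF = 8.314*330/(1*96485) = 0.02843572 V
Step 2: [Ox]/[Red] = 0.0131/0.1484 = 0.088275
Step 3: ln(0.088275) = -2.427298
Step 4: correction = 0.02843572 * -2.427298 = -0.069 V
E = 0.169 + -0.069 = 0.1 V

0.1 V


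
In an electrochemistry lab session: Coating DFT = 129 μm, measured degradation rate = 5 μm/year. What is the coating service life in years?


Service life = thickness / degradation rate
Life = 129 / 5 = 25.8 years

25.8 years


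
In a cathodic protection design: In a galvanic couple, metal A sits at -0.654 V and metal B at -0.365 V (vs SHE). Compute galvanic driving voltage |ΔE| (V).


Driving voltage is the absolute potential difference.
|ΔE| = |-0.654 − (-0.365)| = 0.289 V

0.289 V


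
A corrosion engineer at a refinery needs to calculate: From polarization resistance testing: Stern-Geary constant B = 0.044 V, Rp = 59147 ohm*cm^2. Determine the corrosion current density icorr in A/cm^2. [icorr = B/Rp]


Apply the Stern-Geary relation: icorr = B / Rp
icorr = 0.044 / 59147 = 7.439×10^-7 A/cm^2

7.439×10^-7 A/cm^2


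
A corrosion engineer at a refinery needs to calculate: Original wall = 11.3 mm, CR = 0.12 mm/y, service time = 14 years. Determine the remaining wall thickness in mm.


Remaining wall = original − CR × time
t = 11.3 − 0.12*14 = 11.3 − 1.68 = 9.62 mm

9.62 mm


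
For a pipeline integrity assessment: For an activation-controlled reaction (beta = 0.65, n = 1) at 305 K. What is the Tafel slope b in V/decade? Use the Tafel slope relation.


Apply the Tafel slope relation: b = 2.303*R*T/(beta*n*F)
Numerator: 2.303 * 8.314 * 305 = 5839.88
Denominator: 0.65 * 1 * 96485 = 62715.25
b = 5839.88 / 62715.25 = 0.0931 V/decade

0.0931 V/decade


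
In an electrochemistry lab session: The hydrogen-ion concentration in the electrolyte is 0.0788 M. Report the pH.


pH = −log10[H+]
pH = −log10(0.0788) = 1.1

1.1


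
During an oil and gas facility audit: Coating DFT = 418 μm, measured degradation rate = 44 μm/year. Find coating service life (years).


Service life = thickness / degradation rate
Life = 418 / 44 = 9.5 years

9.5 years


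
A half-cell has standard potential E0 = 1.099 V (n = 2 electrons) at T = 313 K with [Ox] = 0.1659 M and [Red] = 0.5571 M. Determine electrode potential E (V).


Apply the Nernst equation: E = E0 + (RT/nF)*ln([Ox]/[Red])
Step 1: RT/nF = 8.314*313/(2*96485) = 0.01348542 V
Step 2: [Ox]/[Red] = 0.1659/0.5571 = 0.297792
Step 3: ln(0.297792) = -1.21136
Step 4: correction = 0.01348542 * -1.21136 = -0.0163 V
E = 1.099 + -0.0163 = 1.0827 V

1.0827 V


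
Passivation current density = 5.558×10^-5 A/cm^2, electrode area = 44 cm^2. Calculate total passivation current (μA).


I = i_pass * A, then convert A → μA (×10^6)
I = 5.558×10^-5 * 44 * 10^6 = 2445.52 μA

2445.52 μA


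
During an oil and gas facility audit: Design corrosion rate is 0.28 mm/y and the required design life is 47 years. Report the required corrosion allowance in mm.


Corrosion allowance = CR × design life
CA = 0.28 * 47 = 13.16 mm

13.16 mm


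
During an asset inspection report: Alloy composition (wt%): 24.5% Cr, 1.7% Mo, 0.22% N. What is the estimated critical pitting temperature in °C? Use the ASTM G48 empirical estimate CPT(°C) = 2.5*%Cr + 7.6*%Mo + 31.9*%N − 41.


Apply the ASTM G48 empirical CPT estimate: CPT(°C) = 2.5*%Cr + 7.6*%Mo + 31.9*%N − 41
2.5*24.5 = 61.25; 7.6*1.7 = 12.92; 31.9*0.22 = 7.018
CPT = 61.25 + 12.92 + 7.018 − 41 = 40.188 °C
Rounded to 0.1 °C: CPT ≈ 40.2 °C

40.2 °C


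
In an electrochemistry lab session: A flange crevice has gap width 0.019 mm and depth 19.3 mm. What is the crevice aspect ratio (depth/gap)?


Aspect ratio = depth / gap
Ratio = 19.3 / 0.019 = 1015.8

1015.8


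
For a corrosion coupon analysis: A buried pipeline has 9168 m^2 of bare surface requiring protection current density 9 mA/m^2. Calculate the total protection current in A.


I = area * current density, then convert mA → A (÷1000)
I = 9168 * 9 / 1000 = 82.51 A

82.51 A


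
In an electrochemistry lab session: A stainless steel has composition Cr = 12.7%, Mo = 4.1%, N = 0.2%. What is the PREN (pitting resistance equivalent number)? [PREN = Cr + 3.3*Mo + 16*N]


Apply the PREN formula: PREN = Cr + 3.3*Mo + 16*N
PREN = 12.7 + 3.3*4.1 + 16*0.2
PREN = 12.7 + 13.53 + 3.2 = 29.43

29.43


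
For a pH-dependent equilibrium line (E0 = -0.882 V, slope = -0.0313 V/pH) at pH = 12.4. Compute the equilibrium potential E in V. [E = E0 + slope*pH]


Apply the Pourbaix line equation: E = E0 + slope*pH
E = -0.882 + (-0.0313)*12.4 = -0.882 + (-0.38812) = -1.27012 V
Rounded to 4 decimal places: E = -1.2701 V

-1.2701 V


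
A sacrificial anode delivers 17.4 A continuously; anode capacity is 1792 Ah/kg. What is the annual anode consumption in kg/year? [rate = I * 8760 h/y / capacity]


Annual consumption = current * hours per year / capacity
Rate = 17.4 * 8760 / 1792 = 85.1 kg/year

85.1 kg/year


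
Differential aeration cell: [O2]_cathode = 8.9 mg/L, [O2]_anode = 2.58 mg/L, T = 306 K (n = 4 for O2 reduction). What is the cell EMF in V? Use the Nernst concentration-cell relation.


Apply the Nernst concentration-cell relation: E = (RT/nF)*ln(C_cathode/C_anode)
RT/nF = 8.314*306/(4*96485) = 0.00659192 V
ln(8.9/2.58) = 1.23826
E = 0.00659192 * 1.23826 = 0.00816 V

0.00816 V


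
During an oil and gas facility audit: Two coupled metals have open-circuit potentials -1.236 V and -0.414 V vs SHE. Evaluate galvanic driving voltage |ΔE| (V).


Driving voltage is the absolute potential difference.
|ΔE| = |-1.236 − (-0.414)| = 0.822 V

0.822 V


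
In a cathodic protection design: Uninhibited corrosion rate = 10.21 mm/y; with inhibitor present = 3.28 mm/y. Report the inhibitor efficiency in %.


Apply the inhibitor-efficiency definition: IE = (CR_blank − CR_inh)/CR_blank × 100
IE = (10.21 − 3.28) / 10.21 × 100
IE = 6.93 / 10.21 × 100 = 67.9 %

67.9 %


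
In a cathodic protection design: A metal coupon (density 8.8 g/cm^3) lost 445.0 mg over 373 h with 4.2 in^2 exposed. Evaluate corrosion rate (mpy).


Apply the mpy weight-loss relation: CR = 534 * W / (D * A * T)
Numerator: 534 * 445.0 = 237630.0
Denominator: 8.8 * 4.2 * 373 = 13786.08
CR = 237630.0 / 13786.08 = 17.237 mpy

17.237 mpy


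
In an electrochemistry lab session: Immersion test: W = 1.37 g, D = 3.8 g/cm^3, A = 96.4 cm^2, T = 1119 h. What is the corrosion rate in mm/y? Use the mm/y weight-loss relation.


Apply the mm/y weight-loss relation: CR = 87600 * W / (D * A * T)
Numerator: 87600 * 1.37 = 120012.0
Denominator: 3.8 * 96.4 * 1119 = 409912.08
CR = 120012.0 / 409912.08 = 0.2928 mm/y

0.2928 mm/y


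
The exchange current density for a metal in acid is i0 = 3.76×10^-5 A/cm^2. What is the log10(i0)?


i0 = 3.76×10^-5 A/cm^2
log10(i0) = -4.425

-4.425


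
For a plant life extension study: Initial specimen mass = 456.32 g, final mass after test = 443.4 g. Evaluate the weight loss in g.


Weight loss = initial − final
WL = 456.32 − 443.4 = 12.92 g

12.92 g


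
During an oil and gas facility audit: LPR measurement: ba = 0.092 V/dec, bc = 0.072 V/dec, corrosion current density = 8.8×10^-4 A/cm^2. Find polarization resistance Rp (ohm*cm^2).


Apply the Stern-Geary equation: Rp = ba*bc / (2.303*icorr*(ba+bc))
ba*bc = 0.092*0.072 = 0.006624
ba+bc = 0.164; 2.303*icorr*(ba+bc) = 2.303*8.8×10^-4*0.164 = 3.3236896×10^-4
Rp = 0.006624 / 3.3236896×10^-4 = 19.9 ohm*cm^2

19.9 ohm*cm^2


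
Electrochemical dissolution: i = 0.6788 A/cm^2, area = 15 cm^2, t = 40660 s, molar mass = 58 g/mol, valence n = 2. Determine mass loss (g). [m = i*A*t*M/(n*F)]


Apply Faraday's law: m = i*A*t*M / (n*F)
Total charge passed Q = i*A*t = 0.6788*15*40660 = 414000.12 C
m = Q*M/(n*F) = 414000.12*58/(2*96485) = 124.4339 g

124.4339 g


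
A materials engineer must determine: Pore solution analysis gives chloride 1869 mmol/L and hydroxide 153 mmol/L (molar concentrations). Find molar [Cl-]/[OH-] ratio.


Threshold parameter = [Cl-] / [OH-] (molar basis; both in mmol/L, so units cancel)
Ratio = 1869 / 153 = 12.22

12.22


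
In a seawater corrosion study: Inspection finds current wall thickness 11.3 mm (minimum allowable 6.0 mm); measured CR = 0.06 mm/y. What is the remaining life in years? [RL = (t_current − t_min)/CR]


Apply the remaining-life relation: RL = (t_current − t_min) / CR
RL = (11.3 − 6.0) / 0.06 = 5.3 / 0.06 = 88.3 years

88.3 years


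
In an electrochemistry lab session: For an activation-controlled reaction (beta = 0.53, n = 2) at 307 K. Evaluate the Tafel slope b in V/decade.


Apply the Tafel slope relation: b = 2.303*R*T/(beta*n*F)
Numerator: 2.303 * 8.314 * 307 = 5878.17
Denominator: 0.53 * 2 * 96485 = 102274.1
b = 5878.17 / 102274.1 = 0.057 V/decade

0.057 V/decade


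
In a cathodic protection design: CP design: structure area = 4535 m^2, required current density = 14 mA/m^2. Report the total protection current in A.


I = area * current density, then convert mA → A (÷1000)
I = 4535 * 14 / 1000 = 63.49 A

63.49 A


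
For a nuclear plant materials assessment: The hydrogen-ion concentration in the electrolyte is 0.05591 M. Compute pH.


pH = −log10[H+]
pH = −log10(0.05591) = 1.25

1.25


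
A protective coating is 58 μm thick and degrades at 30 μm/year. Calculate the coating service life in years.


Service life = thickness / degradation rate
Life = 58 / 30 = 1.9 years

1.9 years


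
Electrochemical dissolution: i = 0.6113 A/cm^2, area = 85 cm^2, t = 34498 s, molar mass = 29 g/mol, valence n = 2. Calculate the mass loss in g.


Apply Faraday's law: m = i*A*t*M / (n*F)
Total charge passed Q = i*A*t = 0.6113*85*34498 = 1792533.329 C
m = Q*M/(n*F) = 1792533.329*29/(2*96485) = 269.38626 g

269.38626 g


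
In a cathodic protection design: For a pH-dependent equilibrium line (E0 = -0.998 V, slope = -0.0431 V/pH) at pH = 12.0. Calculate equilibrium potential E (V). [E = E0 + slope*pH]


Apply the Pourbaix line equation: E = E0 + slope*pH
E = -0.998 + (-0.0431)*12.0 = -0.998 + (-0.5172) = -1.5152 V
Rounded to 3 decimal places: E = -1.515 V

-1.515 V


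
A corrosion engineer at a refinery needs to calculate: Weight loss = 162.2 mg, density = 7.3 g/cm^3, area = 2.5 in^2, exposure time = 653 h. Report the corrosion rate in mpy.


Apply the mpy weight-loss relation: CR = 534 * W / (D * A * T)
Numerator: 534 * 162.2 = 86614.8
Denominator: 7.3 * 2.5 * 653 = 11917.25
CR = 86614.8 / 11917.25 = 7.268 mpy

7.268 mpy


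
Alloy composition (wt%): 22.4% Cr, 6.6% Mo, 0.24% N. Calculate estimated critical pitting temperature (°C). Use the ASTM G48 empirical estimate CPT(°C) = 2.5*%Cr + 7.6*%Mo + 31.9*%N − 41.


Apply the ASTM G48 empirical CPT estimate: CPT(°C) = 2.5*%Cr + 7.6*%Mo + 31.9*%N − 41
2.5*22.4 = 56; 7.6*6.6 = 50.16; 31.9*0.24 = 7.656
CPT = 56 + 50.16 + 7.656 − 41 = 72.816 °C
Rounded to 0.1 °C: CPT ≈ 72.8 °C

72.8 °C


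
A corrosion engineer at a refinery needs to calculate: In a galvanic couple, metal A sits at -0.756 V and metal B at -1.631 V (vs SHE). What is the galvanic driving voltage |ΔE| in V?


Driving voltage is the absolute potential difference.
|ΔE| = |-0.756 − (-1.631)| = 0.875 V

0.875 V


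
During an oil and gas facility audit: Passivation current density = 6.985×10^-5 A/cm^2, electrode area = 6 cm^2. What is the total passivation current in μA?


I = i_pass * A, then convert A → μA (×10^6)
I = 6.985×10^-5 * 6 * 10^6 = 419.1 μA

419.1 μA


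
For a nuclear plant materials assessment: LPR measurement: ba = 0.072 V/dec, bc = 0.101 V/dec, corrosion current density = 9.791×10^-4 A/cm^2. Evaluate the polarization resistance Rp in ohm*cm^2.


Apply the Stern-Geary equation: Rp = ba*bc / (2.303*icorr*(ba+bc))
ba*bc = 0.072*0.101 = 0.007272
ba+bc = 0.173; 2.303*icorr*(ba+bc) = 2.303*9.791×10^-4*0.173 = 3.9009204×10^-4
Rp = 0.007272 / 3.9009204×10^-4 = 18.64 ohm*cm^2

18.64 ohm*cm^2


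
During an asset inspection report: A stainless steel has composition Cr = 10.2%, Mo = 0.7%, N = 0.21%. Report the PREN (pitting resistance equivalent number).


Apply the PREN formula: PREN = Cr + 3.3*Mo + 16*N
PREN = 10.2 + 3.3*0.7 + 16*0.21
PREN = 10.2 + 2.31 + 3.36 = 15.87

15.87


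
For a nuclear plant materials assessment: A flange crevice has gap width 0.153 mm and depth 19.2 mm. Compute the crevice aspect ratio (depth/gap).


Aspect ratio = depth / gap
Ratio = 19.2 / 0.153 = 125.5

125.5


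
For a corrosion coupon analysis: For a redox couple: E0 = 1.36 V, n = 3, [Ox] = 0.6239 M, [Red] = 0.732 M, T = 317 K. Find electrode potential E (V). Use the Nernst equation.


Apply the Nernst equation: E = E0 + (RT/nF)*ln([Ox]/[Red])
Step 1: RT/nF = 8.314*317/(3*96485) = 0.00910517 V
Step 2: [Ox]/[Red] = 0.6239/0.732 = 0.852322
Step 3: ln(0.852322) = -0.159791
Step 4: correction = 0.00910517 * -0.159791 = -0.001 V
E = 1.36 + -0.001 = 1.359 V

1.359 V


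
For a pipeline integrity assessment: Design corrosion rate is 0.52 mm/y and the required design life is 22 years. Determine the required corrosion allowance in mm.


Corrosion allowance = CR × design life
CA = 0.52 * 22 = 11.44 mm

11.44 mm


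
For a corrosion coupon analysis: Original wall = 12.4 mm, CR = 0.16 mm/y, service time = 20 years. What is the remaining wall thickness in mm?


Remaining wall = original − CR × time
t = 12.4 − 0.16*20 = 12.4 − 3.2 = 9.2 mm

9.2 mm
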